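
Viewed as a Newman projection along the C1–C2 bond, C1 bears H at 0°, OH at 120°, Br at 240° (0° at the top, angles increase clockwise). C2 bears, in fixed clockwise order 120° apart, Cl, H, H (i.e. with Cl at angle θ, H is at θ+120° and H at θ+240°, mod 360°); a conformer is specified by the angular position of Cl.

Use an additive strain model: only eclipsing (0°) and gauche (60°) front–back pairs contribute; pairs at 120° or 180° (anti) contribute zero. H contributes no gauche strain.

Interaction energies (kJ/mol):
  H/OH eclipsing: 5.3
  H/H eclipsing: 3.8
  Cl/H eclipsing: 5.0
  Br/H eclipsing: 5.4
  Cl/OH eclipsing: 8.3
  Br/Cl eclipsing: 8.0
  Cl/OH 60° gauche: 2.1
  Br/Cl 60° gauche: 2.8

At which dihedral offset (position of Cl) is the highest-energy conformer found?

120°

Cl at 0° is eclipsed. H at 0° is eclipsed with Cl at 0° (5.0); OH at 120° is eclipsed with H at 120° (5.3); Br at 240° is eclipsed with H at 240° (5.4). Total 15.7 kJ/mol.
Cl at 60° is staggered. OH at 120° is gauche with Cl at 60° (2.1). Total 2.1 kJ/mol.
Cl at 120° is eclipsed. H at 0° is eclipsed with H at 0° (3.8); OH at 120° is eclipsed with Cl at 120° (8.3); Br at 240° is eclipsed with H at 240° (5.4). Total 17.5 kJ/mol.
Cl at 180° is staggered. OH at 120° is gauche with Cl at 180° (2.1); Br at 240° is gauche with Cl at 180° (2.8). Total 4.9 kJ/mol.
Cl at 240° is eclipsed. H at 0° is eclipsed with H at 0° (3.8); OH at 120° is eclipsed with H at 120° (5.3); Br at 240° is eclipsed with Cl at 240° (8.0). Total 17.1 kJ/mol.
Cl at 300° is staggered. Br at 240° is gauche with Cl at 300° (2.8). Total 2.8 kJ/mol.
The maximum (17.5 kJ/mol) occurs with Cl at 120°.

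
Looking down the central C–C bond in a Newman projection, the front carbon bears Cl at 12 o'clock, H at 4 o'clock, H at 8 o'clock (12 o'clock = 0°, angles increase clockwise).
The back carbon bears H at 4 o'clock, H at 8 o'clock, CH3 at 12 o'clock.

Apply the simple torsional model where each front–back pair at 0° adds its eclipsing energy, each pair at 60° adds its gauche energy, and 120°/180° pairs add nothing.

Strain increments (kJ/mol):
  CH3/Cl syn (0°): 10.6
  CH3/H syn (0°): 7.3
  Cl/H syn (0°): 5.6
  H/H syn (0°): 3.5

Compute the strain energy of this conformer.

17.6 kJ/mol

This conformer (eclipsed): Cl(0°)/CH3(0°) eclipsed 10.6; H(120°)/H(120°) eclipsed 3.5; H(240°)/H(240°) eclipsed 3.5 → 17.6 kJ/mol.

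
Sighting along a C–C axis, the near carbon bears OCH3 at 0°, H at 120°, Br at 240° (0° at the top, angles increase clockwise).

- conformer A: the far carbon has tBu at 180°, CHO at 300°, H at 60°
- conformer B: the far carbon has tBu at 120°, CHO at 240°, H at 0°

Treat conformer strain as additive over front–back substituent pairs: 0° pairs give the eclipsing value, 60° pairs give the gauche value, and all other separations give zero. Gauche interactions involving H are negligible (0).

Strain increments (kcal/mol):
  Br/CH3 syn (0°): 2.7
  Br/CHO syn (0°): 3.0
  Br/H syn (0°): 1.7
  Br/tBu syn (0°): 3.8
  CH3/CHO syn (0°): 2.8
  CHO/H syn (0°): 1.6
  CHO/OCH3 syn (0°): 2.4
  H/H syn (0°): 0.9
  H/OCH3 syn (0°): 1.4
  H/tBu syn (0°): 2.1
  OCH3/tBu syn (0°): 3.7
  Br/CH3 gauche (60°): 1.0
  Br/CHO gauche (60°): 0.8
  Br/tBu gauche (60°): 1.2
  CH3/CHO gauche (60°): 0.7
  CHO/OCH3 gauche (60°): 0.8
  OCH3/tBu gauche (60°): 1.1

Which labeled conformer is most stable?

A

A (staggered): OCH3(0°)/CHO(300°) gauche 0.8; Br(240°)/tBu(180°) gauche 1.2; Br(240°)/CHO(300°) gauche 0.8 → 2.8 kcal/mol.
B (eclipsed): OCH3(0°)/H(0°) eclipsed 1.4; H(120°)/tBu(120°) eclipsed 2.1; Br(240°)/CHO(240°) eclipsed 3.0 → 6.5 kcal/mol.
A has the lowest total (2.8 kcal/mol).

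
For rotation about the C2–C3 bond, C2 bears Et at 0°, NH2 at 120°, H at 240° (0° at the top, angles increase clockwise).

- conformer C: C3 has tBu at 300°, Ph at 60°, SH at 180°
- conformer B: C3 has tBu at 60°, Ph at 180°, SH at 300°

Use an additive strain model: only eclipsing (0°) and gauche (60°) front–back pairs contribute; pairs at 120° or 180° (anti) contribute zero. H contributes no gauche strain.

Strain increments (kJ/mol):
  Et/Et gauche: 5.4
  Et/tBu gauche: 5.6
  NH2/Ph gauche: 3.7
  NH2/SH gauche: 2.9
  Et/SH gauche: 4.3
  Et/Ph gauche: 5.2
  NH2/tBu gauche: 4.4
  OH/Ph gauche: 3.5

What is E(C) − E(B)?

C is staggered. Et at 0° is gauche with tBu at 300° (5.6); Et at 0° is gauche with Ph at 60° (5.2); NH2 at 120° is gauche with Ph at 60° (3.7); NH2 at 120° is gauche with SH at 180° (2.9). Total 17.4 kJ/mol.
B is staggered. Et at 0° is gauche with tBu at 60° (5.6); Et at 0° is gauche with SH at 300° (4.3); NH2 at 120° is gauche with tBu at 60° (4.4); NH2 at 120° is gauche with Ph at 180° (3.7). Total 18.0 kJ/mol.
E(C) − E(B) = 17.4 − 18.0 = -0.6 kJ/mol.

-0.6 kJ/mol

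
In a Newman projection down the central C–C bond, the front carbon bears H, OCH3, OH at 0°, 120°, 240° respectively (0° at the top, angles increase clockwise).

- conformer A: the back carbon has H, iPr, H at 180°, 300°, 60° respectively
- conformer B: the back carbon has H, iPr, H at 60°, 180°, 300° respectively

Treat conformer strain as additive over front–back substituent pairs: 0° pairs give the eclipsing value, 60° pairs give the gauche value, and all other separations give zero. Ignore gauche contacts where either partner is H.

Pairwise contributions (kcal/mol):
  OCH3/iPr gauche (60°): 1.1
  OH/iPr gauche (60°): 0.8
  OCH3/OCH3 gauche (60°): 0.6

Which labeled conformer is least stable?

A (staggered): OH(240°)/iPr(300°) gauche 0.8 → 0.8 kcal/mol.
B (staggered): OCH3(120°)/iPr(180°) gauche 1.1; OH(240°)/iPr(180°) gauche 0.8 → 1.9 kcal/mol.
B has the highest total (1.9 kcal/mol).

B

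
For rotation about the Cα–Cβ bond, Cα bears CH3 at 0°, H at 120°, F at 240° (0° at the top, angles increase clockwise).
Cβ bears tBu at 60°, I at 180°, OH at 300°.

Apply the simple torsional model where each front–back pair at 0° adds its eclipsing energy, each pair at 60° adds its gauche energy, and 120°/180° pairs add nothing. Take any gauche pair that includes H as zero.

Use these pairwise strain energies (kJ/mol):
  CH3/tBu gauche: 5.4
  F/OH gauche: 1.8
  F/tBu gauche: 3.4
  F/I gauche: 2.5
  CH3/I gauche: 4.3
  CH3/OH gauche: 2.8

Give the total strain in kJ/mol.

This conformer (staggered): CH3–tBu gauche, CH3–OH gauche, F–I gauche, F–OH gauche; 5.4 + 2.8 + 2.5 + 1.8 = 12.5 kJ/mol.

12.5 kJ/mol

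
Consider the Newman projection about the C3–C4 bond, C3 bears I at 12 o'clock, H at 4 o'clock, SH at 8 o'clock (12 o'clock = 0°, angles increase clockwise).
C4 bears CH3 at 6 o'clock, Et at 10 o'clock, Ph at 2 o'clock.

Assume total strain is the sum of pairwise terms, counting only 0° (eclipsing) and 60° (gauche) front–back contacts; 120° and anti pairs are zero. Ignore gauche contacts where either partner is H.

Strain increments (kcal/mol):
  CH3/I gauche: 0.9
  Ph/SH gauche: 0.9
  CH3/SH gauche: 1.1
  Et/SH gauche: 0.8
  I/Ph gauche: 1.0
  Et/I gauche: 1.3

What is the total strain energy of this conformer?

4.2 kcal/mol

This conformer is staggered. I at 0° is gauche with Et at 300° (1.3); I at 0° is gauche with Ph at 60° (1.0); SH at 240° is gauche with CH3 at 180° (1.1); SH at 240° is gauche with Et at 300° (0.8). Total 4.2 kcal/mol.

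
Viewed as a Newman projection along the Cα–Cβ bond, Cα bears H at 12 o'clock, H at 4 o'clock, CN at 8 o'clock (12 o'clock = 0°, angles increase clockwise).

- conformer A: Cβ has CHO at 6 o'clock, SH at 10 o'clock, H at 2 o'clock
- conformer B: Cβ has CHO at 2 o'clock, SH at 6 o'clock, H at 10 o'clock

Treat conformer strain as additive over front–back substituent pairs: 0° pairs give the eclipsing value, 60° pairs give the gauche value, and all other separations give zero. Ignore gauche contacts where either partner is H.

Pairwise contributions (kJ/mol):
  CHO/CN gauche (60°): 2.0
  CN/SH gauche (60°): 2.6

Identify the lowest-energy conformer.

A is staggered. CN at 240° is gauche with CHO at 180° (2.0); CN at 240° is gauche with SH at 300° (2.6). Total 4.6 kJ/mol.
B is staggered. CN at 240° is gauche with SH at 180° (2.6). Total 2.6 kJ/mol.
B has the lowest total (2.6 kJ/mol).

B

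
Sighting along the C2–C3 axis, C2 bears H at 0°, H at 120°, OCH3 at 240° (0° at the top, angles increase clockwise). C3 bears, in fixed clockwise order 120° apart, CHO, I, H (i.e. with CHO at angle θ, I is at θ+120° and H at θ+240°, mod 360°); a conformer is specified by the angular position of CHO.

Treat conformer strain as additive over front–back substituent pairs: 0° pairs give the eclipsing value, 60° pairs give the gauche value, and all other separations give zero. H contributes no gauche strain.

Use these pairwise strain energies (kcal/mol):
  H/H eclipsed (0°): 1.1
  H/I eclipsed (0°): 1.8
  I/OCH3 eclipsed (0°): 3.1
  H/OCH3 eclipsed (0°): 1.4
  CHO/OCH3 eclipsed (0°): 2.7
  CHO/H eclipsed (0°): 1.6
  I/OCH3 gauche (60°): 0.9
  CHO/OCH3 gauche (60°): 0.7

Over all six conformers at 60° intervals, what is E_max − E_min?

CHO at 0° (eclipsed): H(0°)/CHO(0°) eclipsed 1.6; H(120°)/I(120°) eclipsed 1.8; OCH3(240°)/H(240°) eclipsed 1.4 → 4.8 kcal/mol.
CHO at 60° (staggered): OCH3(240°)/I(180°) gauche 0.9 → 0.9 kcal/mol.
CHO at 120° (eclipsed): H(0°)/H(0°) eclipsed 1.1; H(120°)/CHO(120°) eclipsed 1.6; OCH3(240°)/I(240°) eclipsed 3.1 → 5.8 kcal/mol.
CHO at 180° (staggered): OCH3(240°)/CHO(180°) gauche 0.7; OCH3(240°)/I(300°) gauche 0.9 → 1.6 kcal/mol.
CHO at 240° (eclipsed): H(0°)/I(0°) eclipsed 1.8; H(120°)/H(120°) eclipsed 1.1; OCH3(240°)/CHO(240°) eclipsed 2.7 → 5.6 kcal/mol.
CHO at 300° (staggered): OCH3(240°)/CHO(300°) gauche 0.7 → 0.7 kcal/mol.
Max at 120° (5.8 kcal/mol), min at 300° (0.7 kcal/mol); barrier = 5.1 kcal/mol.

5.1 kcal/mol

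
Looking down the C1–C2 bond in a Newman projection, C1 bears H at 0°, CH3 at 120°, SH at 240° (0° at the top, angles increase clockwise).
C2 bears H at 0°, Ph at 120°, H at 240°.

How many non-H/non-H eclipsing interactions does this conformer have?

Non-H eclipsing pairs: CH3(120°)/Ph(120°) — 1 interaction.

1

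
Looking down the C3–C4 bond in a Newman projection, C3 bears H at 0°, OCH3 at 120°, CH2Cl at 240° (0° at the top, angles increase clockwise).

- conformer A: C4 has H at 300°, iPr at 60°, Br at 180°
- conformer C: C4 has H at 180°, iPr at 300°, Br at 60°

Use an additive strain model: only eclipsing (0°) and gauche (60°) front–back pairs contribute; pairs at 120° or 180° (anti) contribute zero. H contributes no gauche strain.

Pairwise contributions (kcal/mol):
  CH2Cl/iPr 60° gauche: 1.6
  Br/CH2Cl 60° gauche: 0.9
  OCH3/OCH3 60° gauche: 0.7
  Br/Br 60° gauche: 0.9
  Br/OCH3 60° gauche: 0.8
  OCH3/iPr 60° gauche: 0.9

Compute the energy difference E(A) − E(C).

A (staggered): OCH3–iPr gauche, OCH3–Br gauche, CH2Cl–Br gauche; 0.9 + 0.8 + 0.9 = 2.6 kcal/mol.
C (staggered): OCH3–Br gauche, CH2Cl–iPr gauche; 0.8 + 1.6 = 2.4 kcal/mol.
E(A) − E(C) = 2.6 − 2.4 = +0.2 kcal/mol.

+0.2 kcal/mol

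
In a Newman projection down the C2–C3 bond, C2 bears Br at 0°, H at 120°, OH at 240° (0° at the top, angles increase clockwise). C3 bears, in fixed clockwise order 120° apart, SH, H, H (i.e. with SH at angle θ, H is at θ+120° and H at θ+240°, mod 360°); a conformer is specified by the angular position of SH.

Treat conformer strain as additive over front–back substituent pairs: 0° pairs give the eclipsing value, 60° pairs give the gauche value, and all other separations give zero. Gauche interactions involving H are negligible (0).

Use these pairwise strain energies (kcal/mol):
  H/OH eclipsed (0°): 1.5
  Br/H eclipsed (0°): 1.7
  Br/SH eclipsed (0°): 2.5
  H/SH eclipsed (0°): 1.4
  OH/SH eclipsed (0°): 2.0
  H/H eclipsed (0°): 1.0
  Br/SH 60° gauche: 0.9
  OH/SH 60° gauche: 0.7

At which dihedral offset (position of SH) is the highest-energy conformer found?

0°

SH at 0° (eclipsed): Br(0°)/SH(0°) eclipsed 2.5; H(120°)/H(120°) eclipsed 1.0; OH(240°)/H(240°) eclipsed 1.5 → 5.0 kcal/mol.
SH at 60° (staggered): Br(0°)/SH(60°) gauche 0.9 → 0.9 kcal/mol.
SH at 120° (eclipsed): Br(0°)/H(0°) eclipsed 1.7; H(120°)/SH(120°) eclipsed 1.4; OH(240°)/H(240°) eclipsed 1.5 → 4.6 kcal/mol.
SH at 180° (staggered): OH(240°)/SH(180°) gauche 0.7 → 0.7 kcal/mol.
SH at 240° (eclipsed): Br(0°)/H(0°) eclipsed 1.7; H(120°)/H(120°) eclipsed 1.0; OH(240°)/SH(240°) eclipsed 2.0 → 4.7 kcal/mol.
SH at 300° (staggered): Br(0°)/SH(300°) gauche 0.9; OH(240°)/SH(300°) gauche 0.7 → 1.6 kcal/mol.
The maximum (5.0 kcal/mol) occurs with SH at 0°.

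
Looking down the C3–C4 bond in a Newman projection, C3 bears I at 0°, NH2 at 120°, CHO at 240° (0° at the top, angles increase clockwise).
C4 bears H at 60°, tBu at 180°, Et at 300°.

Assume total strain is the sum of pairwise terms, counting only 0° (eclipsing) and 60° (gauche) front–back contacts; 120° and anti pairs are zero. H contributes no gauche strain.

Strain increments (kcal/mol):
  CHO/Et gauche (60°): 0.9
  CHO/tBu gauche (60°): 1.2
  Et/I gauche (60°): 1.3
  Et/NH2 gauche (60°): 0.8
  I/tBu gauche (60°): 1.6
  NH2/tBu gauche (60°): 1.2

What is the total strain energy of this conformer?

4.6 kcal/mol

This conformer is staggered. I at 0° is gauche with Et at 300° (1.3); NH2 at 120° is gauche with tBu at 180° (1.2); CHO at 240° is gauche with tBu at 180° (1.2); CHO at 240° is gauche with Et at 300° (0.9). Total 4.6 kcal/mol.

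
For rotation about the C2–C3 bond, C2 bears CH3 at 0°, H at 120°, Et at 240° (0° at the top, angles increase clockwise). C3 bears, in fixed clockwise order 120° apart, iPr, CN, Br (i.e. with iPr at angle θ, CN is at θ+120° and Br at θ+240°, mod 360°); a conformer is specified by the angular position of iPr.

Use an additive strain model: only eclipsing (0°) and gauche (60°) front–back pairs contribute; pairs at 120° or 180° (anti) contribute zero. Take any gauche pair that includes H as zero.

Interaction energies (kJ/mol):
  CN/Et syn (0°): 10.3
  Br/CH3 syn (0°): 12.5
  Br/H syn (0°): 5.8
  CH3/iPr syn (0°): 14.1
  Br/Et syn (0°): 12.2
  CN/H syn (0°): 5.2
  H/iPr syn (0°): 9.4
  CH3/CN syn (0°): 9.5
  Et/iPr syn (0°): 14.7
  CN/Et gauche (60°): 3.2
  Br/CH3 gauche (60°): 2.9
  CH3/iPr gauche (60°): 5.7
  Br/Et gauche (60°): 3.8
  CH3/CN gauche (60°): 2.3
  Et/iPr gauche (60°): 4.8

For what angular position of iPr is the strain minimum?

iPr at 0° (eclipsed): CH3(0°)/iPr(0°) eclipsed 14.1; H(120°)/CN(120°) eclipsed 5.2; Et(240°)/Br(240°) eclipsed 12.2 → 31.5 kJ/mol.
iPr at 60° (staggered): CH3(0°)/iPr(60°) gauche 5.7; CH3(0°)/Br(300°) gauche 2.9; Et(240°)/CN(180°) gauche 3.2; Et(240°)/Br(300°) gauche 3.8 → 15.6 kJ/mol.
iPr at 120° (eclipsed): CH3(0°)/Br(0°) eclipsed 12.5; H(120°)/iPr(120°) eclipsed 9.4; Et(240°)/CN(240°) eclipsed 10.3 → 32.2 kJ/mol.
iPr at 180° (staggered): CH3(0°)/CN(300°) gauche 2.3; CH3(0°)/Br(60°) gauche 2.9; Et(240°)/iPr(180°) gauche 4.8; Et(240°)/CN(300°) gauche 3.2 → 13.2 kJ/mol.
iPr at 240° (eclipsed): CH3(0°)/CN(0°) eclipsed 9.5; H(120°)/Br(120°) eclipsed 5.8; Et(240°)/iPr(240°) eclipsed 14.7 → 30.0 kJ/mol.
iPr at 300° (staggered): CH3(0°)/iPr(300°) gauche 5.7; CH3(0°)/CN(60°) gauche 2.3; Et(240°)/iPr(300°) gauche 4.8; Et(240°)/Br(180°) gauche 3.8 → 16.6 kJ/mol.
The minimum (13.2 kJ/mol) occurs with iPr at 180°.

180°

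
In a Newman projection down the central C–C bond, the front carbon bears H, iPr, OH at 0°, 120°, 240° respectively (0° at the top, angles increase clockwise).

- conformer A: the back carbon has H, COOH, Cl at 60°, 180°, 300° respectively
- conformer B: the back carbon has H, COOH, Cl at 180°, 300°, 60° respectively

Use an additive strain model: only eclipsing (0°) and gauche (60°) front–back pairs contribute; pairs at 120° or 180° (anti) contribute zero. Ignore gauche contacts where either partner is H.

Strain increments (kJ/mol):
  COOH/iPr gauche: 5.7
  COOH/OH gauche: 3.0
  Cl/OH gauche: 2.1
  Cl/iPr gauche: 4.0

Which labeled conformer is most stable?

B

A (staggered): iPr–COOH gauche, OH–COOH gauche, OH–Cl gauche; 5.7 + 3.0 + 2.1 = 10.8 kJ/mol.
B (staggered): iPr–Cl gauche, OH–COOH gauche; 4.0 + 3.0 = 7.0 kJ/mol.
B has the lowest total (7.0 kJ/mol).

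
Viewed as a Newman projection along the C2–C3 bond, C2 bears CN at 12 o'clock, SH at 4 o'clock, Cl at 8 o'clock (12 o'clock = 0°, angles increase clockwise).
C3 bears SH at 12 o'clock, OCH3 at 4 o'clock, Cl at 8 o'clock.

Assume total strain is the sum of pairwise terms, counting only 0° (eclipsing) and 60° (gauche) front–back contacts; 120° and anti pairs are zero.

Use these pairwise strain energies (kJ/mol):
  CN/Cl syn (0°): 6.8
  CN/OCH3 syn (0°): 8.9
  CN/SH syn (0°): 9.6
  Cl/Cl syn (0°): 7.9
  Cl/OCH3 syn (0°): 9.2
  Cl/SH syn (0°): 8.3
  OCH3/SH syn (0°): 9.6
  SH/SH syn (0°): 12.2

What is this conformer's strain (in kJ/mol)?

This conformer (eclipsed): CN(0°)/SH(0°) eclipsed 9.6; SH(120°)/OCH3(120°) eclipsed 9.6; Cl(240°)/Cl(240°) eclipsed 7.9 → 27.1 kJ/mol.

27.1 kJ/mol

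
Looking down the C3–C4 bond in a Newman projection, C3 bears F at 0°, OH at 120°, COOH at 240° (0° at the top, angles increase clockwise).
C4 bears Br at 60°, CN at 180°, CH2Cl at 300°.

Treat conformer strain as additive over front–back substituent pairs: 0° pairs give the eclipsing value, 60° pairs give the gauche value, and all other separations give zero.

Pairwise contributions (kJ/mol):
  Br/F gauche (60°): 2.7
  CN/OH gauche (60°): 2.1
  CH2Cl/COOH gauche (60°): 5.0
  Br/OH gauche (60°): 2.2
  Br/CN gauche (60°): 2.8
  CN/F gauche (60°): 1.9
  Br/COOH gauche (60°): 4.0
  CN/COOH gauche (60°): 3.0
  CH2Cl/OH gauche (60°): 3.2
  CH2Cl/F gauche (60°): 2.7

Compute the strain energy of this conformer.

This conformer (staggered): F–Br gauche, F–CH2Cl gauche, OH–Br gauche, OH–CN gauche, COOH–CN gauche, COOH–CH2Cl gauche; 2.7 + 2.7 + 2.2 + 2.1 + 3.0 + 5.0 = 17.7 kJ/mol.

17.7 kJ/mol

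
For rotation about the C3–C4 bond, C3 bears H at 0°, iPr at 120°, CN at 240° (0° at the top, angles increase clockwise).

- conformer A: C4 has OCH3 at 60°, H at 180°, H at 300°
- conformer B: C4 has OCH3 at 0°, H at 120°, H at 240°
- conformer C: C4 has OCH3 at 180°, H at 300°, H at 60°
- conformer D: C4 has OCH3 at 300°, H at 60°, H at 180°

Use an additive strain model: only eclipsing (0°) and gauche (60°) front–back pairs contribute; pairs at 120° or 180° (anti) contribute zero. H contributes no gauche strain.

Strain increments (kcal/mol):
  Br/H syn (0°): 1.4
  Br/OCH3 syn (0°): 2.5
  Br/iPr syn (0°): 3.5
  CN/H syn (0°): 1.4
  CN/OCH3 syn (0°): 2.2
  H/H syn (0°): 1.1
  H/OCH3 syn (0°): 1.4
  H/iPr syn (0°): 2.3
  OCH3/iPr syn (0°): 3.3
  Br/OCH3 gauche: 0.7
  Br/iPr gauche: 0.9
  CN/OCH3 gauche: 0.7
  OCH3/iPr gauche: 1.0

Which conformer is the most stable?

D

A (staggered): iPr–OCH3 gauche; 1.0 = 1.0 kcal/mol.
B (eclipsed): H–OCH3 eclipsed, iPr–H eclipsed, CN–H eclipsed; 1.4 + 2.3 + 1.4 = 5.1 kcal/mol.
C (staggered): iPr–OCH3 gauche, CN–OCH3 gauche; 1.0 + 0.7 = 1.7 kcal/mol.
D (staggered): CN–OCH3 gauche; 0.7 = 0.7 kcal/mol.
D has the lowest total (0.7 kcal/mol).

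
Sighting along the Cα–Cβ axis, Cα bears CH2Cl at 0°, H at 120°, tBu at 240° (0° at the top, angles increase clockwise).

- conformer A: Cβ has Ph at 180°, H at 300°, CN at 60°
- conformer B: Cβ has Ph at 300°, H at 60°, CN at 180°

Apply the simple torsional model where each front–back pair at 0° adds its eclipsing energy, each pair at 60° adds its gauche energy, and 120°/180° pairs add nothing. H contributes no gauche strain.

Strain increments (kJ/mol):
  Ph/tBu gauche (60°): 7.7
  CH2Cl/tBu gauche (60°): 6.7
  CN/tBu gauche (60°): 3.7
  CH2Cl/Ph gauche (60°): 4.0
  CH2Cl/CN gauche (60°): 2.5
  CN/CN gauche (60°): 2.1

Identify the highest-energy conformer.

A (staggered): CH2Cl(0°)/CN(60°) gauche 2.5; tBu(240°)/Ph(180°) gauche 7.7 → 10.2 kJ/mol.
B (staggered): CH2Cl(0°)/Ph(300°) gauche 4.0; tBu(240°)/Ph(300°) gauche 7.7; tBu(240°)/CN(180°) gauche 3.7 → 15.4 kJ/mol.
B has the highest total (15.4 kJ/mol).

B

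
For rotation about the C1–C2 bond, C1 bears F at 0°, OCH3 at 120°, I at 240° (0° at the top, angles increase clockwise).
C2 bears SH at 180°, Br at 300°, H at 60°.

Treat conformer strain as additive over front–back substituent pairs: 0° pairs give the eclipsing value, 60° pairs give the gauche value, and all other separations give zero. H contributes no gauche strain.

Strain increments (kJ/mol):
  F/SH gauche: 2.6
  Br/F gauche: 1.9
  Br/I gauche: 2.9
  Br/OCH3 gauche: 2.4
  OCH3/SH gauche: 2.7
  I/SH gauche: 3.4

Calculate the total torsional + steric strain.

This conformer (staggered): F–Br gauche, OCH3–SH gauche, I–SH gauche, I–Br gauche; 1.9 + 2.7 + 3.4 + 2.9 = 10.9 kJ/mol.

10.9 kJ/mol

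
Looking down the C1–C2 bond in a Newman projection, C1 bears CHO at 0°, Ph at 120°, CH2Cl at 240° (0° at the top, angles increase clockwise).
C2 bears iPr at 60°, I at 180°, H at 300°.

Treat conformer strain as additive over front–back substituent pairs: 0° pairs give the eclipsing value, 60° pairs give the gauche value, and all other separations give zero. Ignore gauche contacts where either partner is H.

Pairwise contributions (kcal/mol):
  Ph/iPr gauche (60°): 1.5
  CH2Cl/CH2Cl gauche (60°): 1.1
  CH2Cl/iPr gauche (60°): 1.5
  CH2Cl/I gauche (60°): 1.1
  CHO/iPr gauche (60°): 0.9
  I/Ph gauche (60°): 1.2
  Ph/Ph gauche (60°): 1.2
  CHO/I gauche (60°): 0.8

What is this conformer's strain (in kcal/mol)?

4.7 kcal/mol

This conformer (staggered): CHO(0°)/iPr(60°) gauche 0.9; Ph(120°)/iPr(60°) gauche 1.5; Ph(120°)/I(180°) gauche 1.2; CH2Cl(240°)/I(180°) gauche 1.1 → 4.7 kcal/mol.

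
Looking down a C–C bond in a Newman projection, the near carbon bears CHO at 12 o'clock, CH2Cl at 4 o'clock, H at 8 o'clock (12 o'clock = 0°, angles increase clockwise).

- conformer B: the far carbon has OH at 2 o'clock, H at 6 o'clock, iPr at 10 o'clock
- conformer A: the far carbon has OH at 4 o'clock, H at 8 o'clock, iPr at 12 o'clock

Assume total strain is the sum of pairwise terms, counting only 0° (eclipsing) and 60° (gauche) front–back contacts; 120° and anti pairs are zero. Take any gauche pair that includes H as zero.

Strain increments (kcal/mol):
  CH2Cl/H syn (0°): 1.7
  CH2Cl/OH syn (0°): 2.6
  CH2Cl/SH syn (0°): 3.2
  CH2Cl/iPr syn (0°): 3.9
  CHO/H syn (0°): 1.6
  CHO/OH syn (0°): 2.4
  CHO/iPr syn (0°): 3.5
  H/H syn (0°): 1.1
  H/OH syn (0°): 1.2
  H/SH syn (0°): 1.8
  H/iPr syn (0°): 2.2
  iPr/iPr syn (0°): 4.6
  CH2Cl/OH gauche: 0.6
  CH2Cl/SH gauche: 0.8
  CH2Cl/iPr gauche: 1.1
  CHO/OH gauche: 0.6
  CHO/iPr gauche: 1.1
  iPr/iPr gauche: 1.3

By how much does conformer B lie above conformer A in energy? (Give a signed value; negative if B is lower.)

B (staggered): CHO–OH gauche, CHO–iPr gauche, CH2Cl–OH gauche; 0.6 + 1.1 + 0.6 = 2.3 kcal/mol.
A (eclipsed): CHO–iPr eclipsed, CH2Cl–OH eclipsed, H–H eclipsed; 3.5 + 2.6 + 1.1 = 7.2 kcal/mol.
E(B) − E(A) = 2.3 − 7.2 = -4.9 kcal/mol.

-4.9 kcal/mol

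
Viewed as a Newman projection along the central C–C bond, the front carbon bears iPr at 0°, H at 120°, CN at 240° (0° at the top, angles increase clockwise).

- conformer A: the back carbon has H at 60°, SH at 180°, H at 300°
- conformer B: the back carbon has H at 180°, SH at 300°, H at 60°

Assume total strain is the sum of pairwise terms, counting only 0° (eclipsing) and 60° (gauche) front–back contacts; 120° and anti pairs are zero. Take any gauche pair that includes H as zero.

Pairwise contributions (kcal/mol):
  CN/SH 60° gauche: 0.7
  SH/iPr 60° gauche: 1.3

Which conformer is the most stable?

A (staggered): CN–SH gauche; 0.7 = 0.7 kcal/mol.
B (staggered): iPr–SH gauche, CN–SH gauche; 1.3 + 0.7 = 2.0 kcal/mol.
A has the lowest total (0.7 kcal/mol).

A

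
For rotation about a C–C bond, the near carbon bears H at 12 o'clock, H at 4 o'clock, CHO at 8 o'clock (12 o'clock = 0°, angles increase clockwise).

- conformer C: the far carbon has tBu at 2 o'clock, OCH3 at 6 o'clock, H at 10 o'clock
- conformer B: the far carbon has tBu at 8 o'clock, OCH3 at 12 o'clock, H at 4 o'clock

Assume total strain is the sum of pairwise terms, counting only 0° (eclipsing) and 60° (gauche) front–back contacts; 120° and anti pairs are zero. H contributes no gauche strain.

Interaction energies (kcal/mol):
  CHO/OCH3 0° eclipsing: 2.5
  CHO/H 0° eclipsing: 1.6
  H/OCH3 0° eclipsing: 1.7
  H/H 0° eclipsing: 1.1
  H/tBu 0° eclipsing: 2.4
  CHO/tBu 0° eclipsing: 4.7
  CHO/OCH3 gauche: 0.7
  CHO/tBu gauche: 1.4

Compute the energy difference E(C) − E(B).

C (staggered): CHO(240°)/OCH3(180°) gauche 0.7 → 0.7 kcal/mol.
B (eclipsed): H(0°)/OCH3(0°) eclipsed 1.7; H(120°)/H(120°) eclipsed 1.1; CHO(240°)/tBu(240°) eclipsed 4.7 → 7.5 kcal/mol.
E(C) − E(B) = 0.7 − 7.5 = -6.8 kcal/mol.

-6.8 kcal/mol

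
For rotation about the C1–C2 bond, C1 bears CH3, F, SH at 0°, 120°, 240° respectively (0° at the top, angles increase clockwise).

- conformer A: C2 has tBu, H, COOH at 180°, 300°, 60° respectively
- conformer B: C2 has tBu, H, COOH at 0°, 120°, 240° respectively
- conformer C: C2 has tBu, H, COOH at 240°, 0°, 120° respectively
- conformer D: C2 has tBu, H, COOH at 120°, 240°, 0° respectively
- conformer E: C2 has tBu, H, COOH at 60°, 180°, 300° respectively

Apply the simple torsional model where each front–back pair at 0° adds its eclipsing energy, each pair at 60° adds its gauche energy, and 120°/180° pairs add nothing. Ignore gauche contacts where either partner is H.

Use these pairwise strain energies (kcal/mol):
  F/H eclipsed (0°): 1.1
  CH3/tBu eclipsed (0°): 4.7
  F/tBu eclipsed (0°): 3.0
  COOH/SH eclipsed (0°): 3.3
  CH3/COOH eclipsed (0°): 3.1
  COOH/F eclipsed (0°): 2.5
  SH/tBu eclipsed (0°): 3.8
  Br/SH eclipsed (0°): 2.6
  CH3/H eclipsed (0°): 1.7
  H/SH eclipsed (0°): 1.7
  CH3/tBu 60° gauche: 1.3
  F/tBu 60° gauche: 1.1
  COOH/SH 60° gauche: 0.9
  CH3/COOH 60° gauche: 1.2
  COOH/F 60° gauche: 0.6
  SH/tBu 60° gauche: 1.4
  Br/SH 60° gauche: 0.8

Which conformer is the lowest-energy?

A

A (staggered): CH3–COOH gauche, F–tBu gauche, F–COOH gauche, SH–tBu gauche; 1.2 + 1.1 + 0.6 + 1.4 = 4.3 kcal/mol.
B (eclipsed): CH3–tBu eclipsed, F–H eclipsed, SH–COOH eclipsed; 4.7 + 1.1 + 3.3 = 9.1 kcal/mol.
C (eclipsed): CH3–H eclipsed, F–COOH eclipsed, SH–tBu eclipsed; 1.7 + 2.5 + 3.8 = 8.0 kcal/mol.
D (eclipsed): CH3–COOH eclipsed, F–tBu eclipsed, SH–H eclipsed; 3.1 + 3.0 + 1.7 = 7.8 kcal/mol.
E (staggered): CH3–tBu gauche, CH3–COOH gauche, F–tBu gauche, SH–COOH gauche; 1.3 + 1.2 + 1.1 + 0.9 = 4.5 kcal/mol.
A has the lowest total (4.3 kcal/mol).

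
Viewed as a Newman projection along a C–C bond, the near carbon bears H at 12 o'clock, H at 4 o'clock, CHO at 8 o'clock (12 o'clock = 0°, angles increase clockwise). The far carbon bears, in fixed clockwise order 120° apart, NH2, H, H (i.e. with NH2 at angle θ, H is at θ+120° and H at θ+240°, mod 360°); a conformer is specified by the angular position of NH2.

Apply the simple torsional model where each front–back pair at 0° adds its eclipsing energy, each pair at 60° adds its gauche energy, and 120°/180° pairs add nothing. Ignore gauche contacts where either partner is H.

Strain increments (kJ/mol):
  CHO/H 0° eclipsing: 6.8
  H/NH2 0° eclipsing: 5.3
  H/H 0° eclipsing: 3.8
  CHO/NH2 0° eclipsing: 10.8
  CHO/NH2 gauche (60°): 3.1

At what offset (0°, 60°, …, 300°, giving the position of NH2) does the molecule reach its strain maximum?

NH2 at 0° is eclipsed. H at 0° is eclipsed with NH2 at 0° (5.3); H at 120° is eclipsed with H at 120° (3.8); CHO at 240° is eclipsed with H at 240° (6.8). Total 15.9 kJ/mol.
NH2 at 60° (staggered): no non-H gauche contacts → 0.0 kJ/mol.
NH2 at 120° is eclipsed. H at 0° is eclipsed with H at 0° (3.8); H at 120° is eclipsed with NH2 at 120° (5.3); CHO at 240° is eclipsed with H at 240° (6.8). Total 15.9 kJ/mol.
NH2 at 180° is staggered. CHO at 240° is gauche with NH2 at 180° (3.1). Total 3.1 kJ/mol.
NH2 at 240° is eclipsed. H at 0° is eclipsed with H at 0° (3.8); H at 120° is eclipsed with H at 120° (3.8); CHO at 240° is eclipsed with NH2 at 240° (10.8). Total 18.4 kJ/mol.
NH2 at 300° is staggered. CHO at 240° is gauche with NH2 at 300° (3.1). Total 3.1 kJ/mol.
The maximum (18.4 kJ/mol) occurs with NH2 at 240°.

240°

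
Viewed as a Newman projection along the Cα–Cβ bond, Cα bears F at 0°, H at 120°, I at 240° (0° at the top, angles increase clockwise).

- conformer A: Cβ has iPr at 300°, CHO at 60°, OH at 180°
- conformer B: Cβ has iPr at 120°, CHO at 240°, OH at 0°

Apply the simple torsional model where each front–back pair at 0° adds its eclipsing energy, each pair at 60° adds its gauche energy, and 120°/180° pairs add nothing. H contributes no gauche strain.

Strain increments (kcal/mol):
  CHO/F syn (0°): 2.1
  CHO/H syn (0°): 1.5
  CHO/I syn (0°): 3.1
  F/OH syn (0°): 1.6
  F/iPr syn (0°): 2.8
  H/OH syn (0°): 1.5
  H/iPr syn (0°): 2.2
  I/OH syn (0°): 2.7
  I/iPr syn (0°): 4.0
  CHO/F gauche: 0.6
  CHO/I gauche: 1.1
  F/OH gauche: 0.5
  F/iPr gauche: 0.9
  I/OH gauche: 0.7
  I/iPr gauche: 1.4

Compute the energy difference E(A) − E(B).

A is staggered. F at 0° is gauche with iPr at 300° (0.9); F at 0° is gauche with CHO at 60° (0.6); I at 240° is gauche with iPr at 300° (1.4); I at 240° is gauche with OH at 180° (0.7). Total 3.6 kcal/mol.
B is eclipsed. F at 0° is eclipsed with OH at 0° (1.6); H at 120° is eclipsed with iPr at 120° (2.2); I at 240° is eclipsed with CHO at 240° (3.1). Total 6.9 kcal/mol.
E(A) − E(B) = 3.6 − 6.9 = -3.3 kcal/mol.

-3.3 kcal/mol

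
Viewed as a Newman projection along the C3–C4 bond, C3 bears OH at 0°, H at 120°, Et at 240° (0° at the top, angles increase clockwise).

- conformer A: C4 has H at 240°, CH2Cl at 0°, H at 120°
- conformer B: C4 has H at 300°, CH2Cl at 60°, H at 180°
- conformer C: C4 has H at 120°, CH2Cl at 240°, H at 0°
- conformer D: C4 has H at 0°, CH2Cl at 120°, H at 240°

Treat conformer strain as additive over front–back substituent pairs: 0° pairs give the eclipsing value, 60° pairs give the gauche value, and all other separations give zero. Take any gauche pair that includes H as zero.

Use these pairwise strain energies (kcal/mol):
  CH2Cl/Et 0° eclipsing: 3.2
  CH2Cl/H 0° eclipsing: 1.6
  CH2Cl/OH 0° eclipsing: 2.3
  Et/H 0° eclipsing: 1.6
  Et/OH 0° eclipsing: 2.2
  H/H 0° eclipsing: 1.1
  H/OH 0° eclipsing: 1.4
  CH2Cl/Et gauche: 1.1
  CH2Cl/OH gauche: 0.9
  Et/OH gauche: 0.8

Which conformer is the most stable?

B

A is eclipsed. OH at 0° is eclipsed with CH2Cl at 0° (2.3); H at 120° is eclipsed with H at 120° (1.1); Et at 240° is eclipsed with H at 240° (1.6). Total 5.0 kcal/mol.
B is staggered. OH at 0° is gauche with CH2Cl at 60° (0.9). Total 0.9 kcal/mol.
C is eclipsed. OH at 0° is eclipsed with H at 0° (1.4); H at 120° is eclipsed with H at 120° (1.1); Et at 240° is eclipsed with CH2Cl at 240° (3.2). Total 5.7 kcal/mol.
D is eclipsed. OH at 0° is eclipsed with H at 0° (1.4); H at 120° is eclipsed with CH2Cl at 120° (1.6); Et at 240° is eclipsed with H at 240° (1.6). Total 4.6 kcal/mol.
B has the lowest total (0.9 kcal/mol).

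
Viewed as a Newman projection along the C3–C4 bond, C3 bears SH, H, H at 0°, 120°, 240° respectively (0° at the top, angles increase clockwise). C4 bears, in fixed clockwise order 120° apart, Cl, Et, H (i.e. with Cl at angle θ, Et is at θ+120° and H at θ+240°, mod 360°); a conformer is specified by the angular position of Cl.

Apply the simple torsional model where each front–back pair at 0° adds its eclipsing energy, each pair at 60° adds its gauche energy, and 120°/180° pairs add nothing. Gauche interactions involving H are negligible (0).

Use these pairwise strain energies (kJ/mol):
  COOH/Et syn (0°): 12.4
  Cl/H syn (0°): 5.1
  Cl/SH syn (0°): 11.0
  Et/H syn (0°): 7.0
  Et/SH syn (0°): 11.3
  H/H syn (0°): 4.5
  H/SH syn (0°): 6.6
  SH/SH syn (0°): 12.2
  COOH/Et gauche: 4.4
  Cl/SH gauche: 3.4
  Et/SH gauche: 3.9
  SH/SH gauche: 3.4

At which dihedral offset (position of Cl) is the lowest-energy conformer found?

60°

Cl at 0° (eclipsed): SH–Cl eclipsed, H–Et eclipsed, H–H eclipsed; 11.0 + 7.0 + 4.5 = 22.5 kJ/mol.
Cl at 60° (staggered): SH–Cl gauche; 3.4 = 3.4 kJ/mol.
Cl at 120° (eclipsed): SH–H eclipsed, H–Cl eclipsed, H–Et eclipsed; 6.6 + 5.1 + 7.0 = 18.7 kJ/mol.
Cl at 180° (staggered): SH–Et gauche; 3.9 = 3.9 kJ/mol.
Cl at 240° (eclipsed): SH–Et eclipsed, H–H eclipsed, H–Cl eclipsed; 11.3 + 4.5 + 5.1 = 20.9 kJ/mol.
Cl at 300° (staggered): SH–Cl gauche, SH–Et gauche; 3.4 + 3.9 = 7.3 kJ/mol.
The minimum (3.4 kJ/mol) occurs with Cl at 60°.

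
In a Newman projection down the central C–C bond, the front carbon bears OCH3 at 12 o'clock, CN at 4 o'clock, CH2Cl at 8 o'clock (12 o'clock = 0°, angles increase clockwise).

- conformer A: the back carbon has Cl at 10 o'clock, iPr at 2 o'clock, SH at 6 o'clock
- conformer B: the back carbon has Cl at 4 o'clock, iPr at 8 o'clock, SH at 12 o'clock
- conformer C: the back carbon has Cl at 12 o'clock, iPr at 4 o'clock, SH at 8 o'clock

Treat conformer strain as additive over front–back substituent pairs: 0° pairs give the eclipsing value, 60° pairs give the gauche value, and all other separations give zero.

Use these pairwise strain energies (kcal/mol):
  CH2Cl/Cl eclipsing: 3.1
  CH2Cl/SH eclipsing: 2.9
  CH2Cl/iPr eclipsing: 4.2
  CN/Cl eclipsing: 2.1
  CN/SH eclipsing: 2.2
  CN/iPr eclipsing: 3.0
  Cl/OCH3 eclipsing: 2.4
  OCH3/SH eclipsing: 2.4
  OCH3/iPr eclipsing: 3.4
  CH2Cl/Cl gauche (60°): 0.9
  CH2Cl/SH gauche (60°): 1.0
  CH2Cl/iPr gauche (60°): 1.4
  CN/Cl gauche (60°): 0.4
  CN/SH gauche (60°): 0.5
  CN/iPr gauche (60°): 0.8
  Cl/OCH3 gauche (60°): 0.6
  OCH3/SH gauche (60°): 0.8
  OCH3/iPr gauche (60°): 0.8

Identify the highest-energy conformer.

B

A (staggered): OCH3–Cl gauche, OCH3–iPr gauche, CN–iPr gauche, CN–SH gauche, CH2Cl–Cl gauche, CH2Cl–SH gauche; 0.6 + 0.8 + 0.8 + 0.5 + 0.9 + 1.0 = 4.6 kcal/mol.
B (eclipsed): OCH3–SH eclipsed, CN–Cl eclipsed, CH2Cl–iPr eclipsed; 2.4 + 2.1 + 4.2 = 8.7 kcal/mol.
C (eclipsed): OCH3–Cl eclipsed, CN–iPr eclipsed, CH2Cl–SH eclipsed; 2.4 + 3.0 + 2.9 = 8.3 kcal/mol.
B has the highest total (8.7 kcal/mol).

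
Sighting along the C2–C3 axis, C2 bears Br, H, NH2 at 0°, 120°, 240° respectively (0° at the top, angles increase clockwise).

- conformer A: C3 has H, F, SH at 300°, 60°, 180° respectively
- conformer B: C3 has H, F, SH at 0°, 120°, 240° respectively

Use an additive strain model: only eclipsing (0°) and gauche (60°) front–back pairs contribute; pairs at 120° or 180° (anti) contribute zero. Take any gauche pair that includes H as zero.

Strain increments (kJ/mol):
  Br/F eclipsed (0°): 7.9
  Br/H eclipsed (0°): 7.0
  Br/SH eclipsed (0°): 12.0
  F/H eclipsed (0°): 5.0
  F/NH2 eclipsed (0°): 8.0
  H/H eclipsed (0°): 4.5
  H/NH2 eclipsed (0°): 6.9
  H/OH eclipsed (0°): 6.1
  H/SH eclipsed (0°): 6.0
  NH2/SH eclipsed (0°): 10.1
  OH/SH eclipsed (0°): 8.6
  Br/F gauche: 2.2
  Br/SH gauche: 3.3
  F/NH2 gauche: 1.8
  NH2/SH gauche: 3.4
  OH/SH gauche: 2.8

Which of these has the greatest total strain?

B

A (staggered): Br(0°)/F(60°) gauche 2.2; NH2(240°)/SH(180°) gauche 3.4 → 5.6 kJ/mol.
B (eclipsed): Br(0°)/H(0°) eclipsed 7.0; H(120°)/F(120°) eclipsed 5.0; NH2(240°)/SH(240°) eclipsed 10.1 → 22.1 kJ/mol.
B has the highest total (22.1 kJ/mol).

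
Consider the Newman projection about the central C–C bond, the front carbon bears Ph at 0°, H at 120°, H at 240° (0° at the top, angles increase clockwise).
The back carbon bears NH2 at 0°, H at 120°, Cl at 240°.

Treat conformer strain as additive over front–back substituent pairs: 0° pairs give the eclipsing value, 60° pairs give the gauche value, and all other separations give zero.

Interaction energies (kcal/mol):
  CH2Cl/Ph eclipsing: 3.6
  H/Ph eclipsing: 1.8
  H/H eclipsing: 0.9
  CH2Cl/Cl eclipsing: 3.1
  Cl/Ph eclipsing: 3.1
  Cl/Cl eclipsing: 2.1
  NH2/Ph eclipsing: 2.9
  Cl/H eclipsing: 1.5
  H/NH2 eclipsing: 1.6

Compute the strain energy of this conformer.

This conformer (eclipsed): Ph(0°)/NH2(0°) eclipsed 2.9; H(120°)/H(120°) eclipsed 0.9; H(240°)/Cl(240°) eclipsed 1.5 → 5.3 kcal/mol.

5.3 kcal/mol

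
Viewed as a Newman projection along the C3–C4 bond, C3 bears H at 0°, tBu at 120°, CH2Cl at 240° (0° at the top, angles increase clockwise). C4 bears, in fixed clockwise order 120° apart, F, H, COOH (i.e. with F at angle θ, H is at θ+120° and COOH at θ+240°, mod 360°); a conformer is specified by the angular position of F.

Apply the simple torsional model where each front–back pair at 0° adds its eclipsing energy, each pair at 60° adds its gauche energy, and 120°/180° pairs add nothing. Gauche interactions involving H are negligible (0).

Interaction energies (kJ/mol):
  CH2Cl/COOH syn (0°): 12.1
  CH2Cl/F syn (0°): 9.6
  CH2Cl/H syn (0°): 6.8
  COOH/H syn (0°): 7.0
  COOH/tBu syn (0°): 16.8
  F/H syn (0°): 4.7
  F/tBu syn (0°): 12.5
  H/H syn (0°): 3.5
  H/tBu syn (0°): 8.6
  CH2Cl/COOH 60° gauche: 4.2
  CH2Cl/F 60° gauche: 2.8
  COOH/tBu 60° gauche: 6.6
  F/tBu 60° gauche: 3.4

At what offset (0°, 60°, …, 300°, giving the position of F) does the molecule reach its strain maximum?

F at 0° (eclipsed): H(0°)/F(0°) eclipsed 4.7; tBu(120°)/H(120°) eclipsed 8.6; CH2Cl(240°)/COOH(240°) eclipsed 12.1 → 25.4 kJ/mol.
F at 60° (staggered): tBu(120°)/F(60°) gauche 3.4; CH2Cl(240°)/COOH(300°) gauche 4.2 → 7.6 kJ/mol.
F at 120° (eclipsed): H(0°)/COOH(0°) eclipsed 7.0; tBu(120°)/F(120°) eclipsed 12.5; CH2Cl(240°)/H(240°) eclipsed 6.8 → 26.3 kJ/mol.
F at 180° (staggered): tBu(120°)/F(180°) gauche 3.4; tBu(120°)/COOH(60°) gauche 6.6; CH2Cl(240°)/F(180°) gauche 2.8 → 12.8 kJ/mol.
F at 240° (eclipsed): H(0°)/H(0°) eclipsed 3.5; tBu(120°)/COOH(120°) eclipsed 16.8; CH2Cl(240°)/F(240°) eclipsed 9.6 → 29.9 kJ/mol.
F at 300° (staggered): tBu(120°)/COOH(180°) gauche 6.6; CH2Cl(240°)/F(300°) gauche 2.8; CH2Cl(240°)/COOH(180°) gauche 4.2 → 13.6 kJ/mol.
The maximum (29.9 kJ/mol) occurs with F at 240°.

240°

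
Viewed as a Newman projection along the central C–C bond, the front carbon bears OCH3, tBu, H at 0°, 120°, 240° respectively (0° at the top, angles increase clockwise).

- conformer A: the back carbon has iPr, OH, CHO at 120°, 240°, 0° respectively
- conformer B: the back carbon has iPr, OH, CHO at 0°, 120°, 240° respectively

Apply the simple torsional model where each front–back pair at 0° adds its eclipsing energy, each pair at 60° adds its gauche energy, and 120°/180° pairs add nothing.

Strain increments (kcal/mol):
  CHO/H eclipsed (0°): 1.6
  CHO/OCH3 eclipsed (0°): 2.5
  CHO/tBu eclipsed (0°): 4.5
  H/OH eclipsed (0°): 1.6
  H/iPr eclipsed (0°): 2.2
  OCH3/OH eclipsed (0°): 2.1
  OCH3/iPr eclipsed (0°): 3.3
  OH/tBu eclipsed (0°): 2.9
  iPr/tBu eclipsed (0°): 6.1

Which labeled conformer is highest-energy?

A (eclipsed): OCH3(0°)/CHO(0°) eclipsed 2.5; tBu(120°)/iPr(120°) eclipsed 6.1; H(240°)/OH(240°) eclipsed 1.6 → 10.2 kcal/mol.
B (eclipsed): OCH3(0°)/iPr(0°) eclipsed 3.3; tBu(120°)/OH(120°) eclipsed 2.9; H(240°)/CHO(240°) eclipsed 1.6 → 7.8 kcal/mol.
A has the highest total (10.2 kcal/mol).

A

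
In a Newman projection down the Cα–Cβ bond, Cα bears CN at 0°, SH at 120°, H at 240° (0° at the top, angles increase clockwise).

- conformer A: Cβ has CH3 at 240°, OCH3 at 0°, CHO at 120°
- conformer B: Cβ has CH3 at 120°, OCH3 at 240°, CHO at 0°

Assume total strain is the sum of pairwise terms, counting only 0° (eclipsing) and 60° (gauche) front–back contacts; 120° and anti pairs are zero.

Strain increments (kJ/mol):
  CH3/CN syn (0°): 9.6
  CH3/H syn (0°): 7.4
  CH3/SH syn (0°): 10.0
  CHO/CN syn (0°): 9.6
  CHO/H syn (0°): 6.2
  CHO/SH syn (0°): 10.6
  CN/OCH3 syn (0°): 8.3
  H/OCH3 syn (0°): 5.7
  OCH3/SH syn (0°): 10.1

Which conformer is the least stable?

A

A (eclipsed): CN(0°)/OCH3(0°) eclipsed 8.3; SH(120°)/CHO(120°) eclipsed 10.6; H(240°)/CH3(240°) eclipsed 7.4 → 26.3 kJ/mol.
B (eclipsed): CN(0°)/CHO(0°) eclipsed 9.6; SH(120°)/CH3(120°) eclipsed 10.0; H(240°)/OCH3(240°) eclipsed 5.7 → 25.3 kJ/mol.
A has the highest total (26.3 kJ/mol).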